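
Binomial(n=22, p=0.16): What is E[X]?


E[X] = n*p = 22 * 0.16 = 3.52

3.52


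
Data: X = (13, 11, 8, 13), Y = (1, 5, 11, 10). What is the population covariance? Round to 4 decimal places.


Cov = (1/n)*sum((xi-xbar)(yi-ybar))
n = 4, xbar = 45/4 = 11.25, ybar = 27/4 = 6.75
sum((xi-xbar)(yi-ybar)) = -17.75
Cov = -17.75 / 4 = -4.4375

-4.4375


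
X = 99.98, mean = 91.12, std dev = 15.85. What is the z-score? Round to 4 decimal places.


z = (X - mu) / sigma
X - mu = 99.98 - 91.12 = 8.86
z = 8.86 / 15.85 = 886/1585 ≈ 0.558991

0.5590


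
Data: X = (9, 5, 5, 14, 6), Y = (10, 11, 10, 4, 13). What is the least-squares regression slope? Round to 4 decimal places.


b = sum((xi-xbar)(yi-ybar)) / sum((xi-xbar)^2)
n = 5, xbar = 39/5 = 7.8, ybar = 48/5 = 9.6
Sxy = sum((xi-xbar)(yi-ybar)) = -45.4
Sxx = sum((xi-xbar)^2) = 58.8
b = Sxy / Sxx = -227/294 ≈ -0.772109

-0.7721


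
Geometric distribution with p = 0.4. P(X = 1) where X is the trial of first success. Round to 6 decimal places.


P = (1-p)^(k-1) * p
(1-p)^(k-1) = 0.6^0 = 1
P = 1 * 0.4 = 0.4

0.400000


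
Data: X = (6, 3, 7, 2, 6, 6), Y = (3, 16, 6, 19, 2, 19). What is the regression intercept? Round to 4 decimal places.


a = ybar - b*xbar, where b = sum((xi-xbar)(yi-ybar)) / sum((xi-xbar)^2)
n = 6, xbar = 30/6 = 5, ybar = 65/6 ≈ 10.833333
Sxy = sum((xi-xbar)(yi-ybar)) = -53
Sxx = sum((xi-xbar)^2) = 20
b = Sxy / Sxx = -2.65
a = 10.833333 - (-2.65) * 5 = 289/12 ≈ 24.083333

24.0833


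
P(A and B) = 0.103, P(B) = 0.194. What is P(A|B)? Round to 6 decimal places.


P(A|B) = P(A and B) / P(B) = 0.103 / 0.194 = 103/194 ≈ 0.53092784

0.530928


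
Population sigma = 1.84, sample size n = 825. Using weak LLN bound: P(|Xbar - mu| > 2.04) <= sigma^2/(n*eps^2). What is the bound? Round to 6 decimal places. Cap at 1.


bound = min(1, sigma^2/(n*eps^2))
sigma^2 = 1.84^2 = 3.3856
n*eps^2 = 825 * 2.04^2 = 825 * 4.1616 = 3433.32
sigma^2/(n*eps^2) = 3.3856 / 3433.32 ≈ 0.00098610

0.000986


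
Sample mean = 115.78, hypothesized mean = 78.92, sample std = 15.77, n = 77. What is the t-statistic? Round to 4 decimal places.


t = (xbar - mu0) / (s/sqrt(n))
xbar - mu0 = 115.78 - 78.92 = 36.86
sqrt(77) ≈ 8.77496439
s/sqrt(n) = 15.77 / 8.77496439 ≈ 1.79715829
t = 36.86 / 1.79715829 ≈ 20.510158

20.5102


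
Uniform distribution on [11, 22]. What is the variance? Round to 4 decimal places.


Var = (b-a)^2 / 12
(b-a)^2 = (22 - 11)^2 = 121
Var = 121/12 ≈ 10.083333

10.0833


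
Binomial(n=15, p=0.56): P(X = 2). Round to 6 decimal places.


P = C(n,k) * p^k * (1-p)^(n-k)
C(15,2) = 105
p^k = 0.56^2 = 0.3136
(1-p)^(n-k) = 0.44^13 ≈ 0.00002316780
P = 105 * 0.3136 * 0.00002316780 ≈ 0.000763

0.000763


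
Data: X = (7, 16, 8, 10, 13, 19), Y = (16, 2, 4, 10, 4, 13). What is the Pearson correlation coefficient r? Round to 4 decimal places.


r = sum((xi-xbar)(yi-ybar)) / sqrt(sum((xi-xbar)^2) * sum((yi-ybar)^2))
n = 6, xbar = 73/6 ≈ 12.166667, ybar = 49/6 ≈ 8.166667
Sxy = sum((xi-xbar)(yi-ybar)) = -127/6 ≈ -21.166667
Sxx = sum((xi-xbar)^2) = 665/6 ≈ 110.833333
Syy = sum((yi-ybar)^2) = 965/6 ≈ 160.833333
sqrt(Sxx*Syy) ≈ 133.512900
r = Sxy / sqrt(Sxx*Syy) = -21.166667 / 133.512900 ≈ -0.158536

-0.1585


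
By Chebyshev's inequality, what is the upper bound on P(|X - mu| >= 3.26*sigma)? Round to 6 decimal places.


P <= 1/k^2
k^2 = 3.26^2 = 10.6276
1/k^2 = 1 / 10.6276 ≈ 0.09409462

0.094095


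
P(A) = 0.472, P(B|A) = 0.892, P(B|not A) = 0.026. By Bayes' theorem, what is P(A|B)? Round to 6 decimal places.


P(A|B) = P(B|A)*P(A) / P(B), P(B) = P(B|A)*P(A) + P(B|not A)*P(not A)
P(B|A)*P(A) = 0.892 * 0.472 = 0.421024
P(B|not A)*P(not A) = 0.026 * 0.528 = 0.013728
P(B) = 0.421024 + 0.013728 = 0.434752
P(A|B) = 0.421024 / 0.434752 ≈ 0.96842338

0.968423


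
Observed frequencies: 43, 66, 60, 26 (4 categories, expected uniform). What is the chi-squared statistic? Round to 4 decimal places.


chi2 = sum((O-E)^2/E), E = total/4
total = 195, E = 195/4 = 48.75
(43 - 48.75)^2 / 48.75 = 33.0625 / 48.75 = 529/780 ≈ 0.678205
(66 - 48.75)^2 / 48.75 = 297.5625 / 48.75 = 1587/260 ≈ 6.103846
(60 - 48.75)^2 / 48.75 = 126.5625 / 48.75 = 135/52 ≈ 2.596154
(26 - 48.75)^2 / 48.75 = 517.5625 / 48.75 = 637/60 ≈ 10.616667
chi2 = 3899/195 ≈ 19.994872

19.9949


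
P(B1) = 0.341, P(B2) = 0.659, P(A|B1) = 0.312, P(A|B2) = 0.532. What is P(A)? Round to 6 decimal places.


P(A) = P(A|B1)*P(B1) + P(A|B2)*P(B2)
P(A|B1)*P(B1) = 0.312 * 0.341 = 0.106392
P(A|B2)*P(B2) = 0.532 * 0.659 = 0.350588
P(A) = 0.106392 + 0.350588 = 0.45698

0.456980


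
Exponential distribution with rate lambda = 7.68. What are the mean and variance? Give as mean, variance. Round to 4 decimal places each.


mean = 1/lam, var = 1/lam^2
mean = 1 / 7.68 = 25/192 ≈ 0.130208
lam^2 = 7.68^2 = 58.9824
var = 1 / 58.9824 ≈ 0.016954

0.1302, 0.0170


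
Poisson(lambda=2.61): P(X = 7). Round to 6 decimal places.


P = e^(-lam) * lam^k / k!
e^(-2.61) ≈ 0.07353454
lam^k = 2.61^7 ≈ 825.056236
k! = 7! = 5040
P = 0.07353454 * 825.056236 / 5040 ≈ 0.012038

0.012038


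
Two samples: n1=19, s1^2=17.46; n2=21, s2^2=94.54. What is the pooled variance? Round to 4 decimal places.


sp^2 = ((n1-1)*s1^2 + (n2-1)*s2^2)/(n1+n2-2)
(n1-1)*s1^2 = 18 * 17.46 = 314.28
(n2-1)*s2^2 = 20 * 94.54 = 1890.8
numerator = 314.28 + 1890.8 = 2205.08
n1+n2-2 = 38
sp^2 = 2205.08 / 38 = 55127/950 ≈ 58.028421

58.0284


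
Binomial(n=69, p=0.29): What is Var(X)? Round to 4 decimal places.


Var = n*p*(1-p) = 69 * 0.29 * 0.71 = 14.2071

14.2071


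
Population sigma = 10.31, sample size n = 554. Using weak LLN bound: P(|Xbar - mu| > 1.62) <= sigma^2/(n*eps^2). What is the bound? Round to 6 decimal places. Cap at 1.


bound = min(1, sigma^2/(n*eps^2))
sigma^2 = 10.31^2 = 106.2961
n*eps^2 = 554 * 1.62^2 = 554 * 2.6244 = 1453.9176
sigma^2/(n*eps^2) = 106.2961 / 1453.9176 ≈ 0.07311013

0.073110


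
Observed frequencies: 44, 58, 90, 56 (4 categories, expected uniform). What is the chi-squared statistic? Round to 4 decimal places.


chi2 = sum((O-E)^2/E), E = total/4
total = 248, E = 248/4 = 62
(44 - 62)^2 / 62 = 324 / 62 = 162/31 ≈ 5.225806
(58 - 62)^2 / 62 = 16 / 62 = 8/31 ≈ 0.258065
(90 - 62)^2 / 62 = 784 / 62 = 392/31 ≈ 12.645161
(56 - 62)^2 / 62 = 36 / 62 = 18/31 ≈ 0.580645
chi2 = 580/31 ≈ 18.709677

18.7097


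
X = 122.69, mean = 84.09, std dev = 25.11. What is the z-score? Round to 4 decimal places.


z = (X - mu) / sigma
X - mu = 122.69 - 84.09 = 38.6
z = 38.6 / 25.11 = 3860/2511 ≈ 1.537236

1.5372


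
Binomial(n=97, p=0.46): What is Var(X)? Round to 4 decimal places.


Var = n*p*(1-p) = 97 * 0.46 * 0.54 = 24.0948

24.0948


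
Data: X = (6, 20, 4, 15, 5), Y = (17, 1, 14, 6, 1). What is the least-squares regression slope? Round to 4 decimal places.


b = sum((xi-xbar)(yi-ybar)) / sum((xi-xbar)^2)
n = 5, xbar = 50/5 = 10, ybar = 39/5 = 7.8
Sxy = sum((xi-xbar)(yi-ybar)) = -117
Sxx = sum((xi-xbar)^2) = 202
b = Sxy / Sxx = -117/202 ≈ -0.579208

-0.5792


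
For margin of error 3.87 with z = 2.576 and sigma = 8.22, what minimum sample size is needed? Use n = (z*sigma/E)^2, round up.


z*sigma/E = 2.576 * 8.22 / 3.87 ≈ 5.471504
(z*sigma/E)^2 ≈ 29.937355
round up: n = 30

30


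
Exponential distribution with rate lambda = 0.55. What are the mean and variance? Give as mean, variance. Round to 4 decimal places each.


mean = 1/lam, var = 1/lam^2
mean = 1 / 0.55 = 20/11 ≈ 1.818182
lam^2 = 0.55^2 = 0.3025
var = 1 / 0.3025 = 400/121 ≈ 3.305785

1.8182, 3.3058


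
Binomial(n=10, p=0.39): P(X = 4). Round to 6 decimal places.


P = C(n,k) * p^k * (1-p)^(n-k)
C(10,4) = 210
p^k = 0.39^4 = 0.02313441
(1-p)^(n-k) = 0.61^6 ≈ 0.05152037
P = 210 * 0.02313441 * 0.05152037 ≈ 0.250298

0.250298


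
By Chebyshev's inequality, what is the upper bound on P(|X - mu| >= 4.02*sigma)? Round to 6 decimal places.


P <= 1/k^2
k^2 = 4.02^2 = 16.1604
1/k^2 = 1 / 16.1604 ≈ 0.06187966

0.061880


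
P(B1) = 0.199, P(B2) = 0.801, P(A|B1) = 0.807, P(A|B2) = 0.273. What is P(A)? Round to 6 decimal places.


P(A) = P(A|B1)*P(B1) + P(A|B2)*P(B2)
P(A|B1)*P(B1) = 0.807 * 0.199 = 0.160593
P(A|B2)*P(B2) = 0.273 * 0.801 = 0.218673
P(A) = 0.160593 + 0.218673 = 0.379266

0.379266


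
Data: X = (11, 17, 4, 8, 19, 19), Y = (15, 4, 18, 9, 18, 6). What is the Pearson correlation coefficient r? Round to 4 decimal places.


r = sum((xi-xbar)(yi-ybar)) / sqrt(sum((xi-xbar)^2) * sum((yi-ybar)^2))
n = 6, xbar = 78/6 = 13, ybar = 70/6 = 35/3 ≈ 11.666667
Sxy = sum((xi-xbar)(yi-ybar)) = -77
Sxx = sum((xi-xbar)^2) = 198
Syy = sum((yi-ybar)^2) = 568/3 ≈ 189.333333
sqrt(Sxx*Syy) ≈ 193.618181
r = Sxy / sqrt(Sxx*Syy) = -77 / 193.618181 ≈ -0.397690

-0.3977


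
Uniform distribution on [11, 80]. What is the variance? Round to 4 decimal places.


Var = (b-a)^2 / 12
(b-a)^2 = (80 - 11)^2 = 4761
Var = 4761/12 = 396.75

396.7500


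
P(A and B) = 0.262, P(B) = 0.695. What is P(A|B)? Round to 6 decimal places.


P(A|B) = P(A and B) / P(B) = 0.262 / 0.695 = 262/695 ≈ 0.37697842

0.376978


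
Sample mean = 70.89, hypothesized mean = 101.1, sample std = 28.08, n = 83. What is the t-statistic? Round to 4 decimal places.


t = (xbar - mu0) / (s/sqrt(n))
xbar - mu0 = 70.89 - 101.1 = -30.21
sqrt(83) ≈ 9.11043358
s/sqrt(n) = 28.08 / 9.11043358 ≈ 3.08218042
t = -30.21 / 3.08218042 ≈ -9.801503

-9.8015


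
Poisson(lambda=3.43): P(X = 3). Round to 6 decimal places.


P = e^(-lam) * lam^k / k!
e^(-3.43) ≈ 0.03238694
lam^k = 3.43^3 = 40.353607
k! = 3! = 6
P = 0.03238694 * 40.353607 / 6 ≈ 0.217822

0.217822


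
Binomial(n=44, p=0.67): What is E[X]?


E[X] = n*p = 44 * 0.67 = 29.48

29.48


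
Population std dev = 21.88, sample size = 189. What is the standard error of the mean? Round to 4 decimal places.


SE = sigma / sqrt(n)
sqrt(189) ≈ 13.747727
SE = 21.88 / 13.747727 ≈ 1.591536

1.5915


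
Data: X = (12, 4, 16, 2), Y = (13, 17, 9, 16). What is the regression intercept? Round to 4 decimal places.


a = ybar - b*xbar, where b = sum((xi-xbar)(yi-ybar)) / sum((xi-xbar)^2)
n = 4, xbar = 34/4 = 8.5, ybar = 55/4 = 13.75
Sxy = sum((xi-xbar)(yi-ybar)) = -67.5
Sxx = sum((xi-xbar)^2) = 131
b = Sxy / Sxx = -135/262 ≈ -0.515267
a = 13.75 - (-0.515267) * 8.5 = 2375/131 ≈ 18.129771

18.1298


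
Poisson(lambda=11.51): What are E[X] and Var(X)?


E[X] = Var(X) = lambda = 11.51

11.51, 11.51


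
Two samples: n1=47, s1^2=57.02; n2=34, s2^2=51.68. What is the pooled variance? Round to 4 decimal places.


sp^2 = ((n1-1)*s1^2 + (n2-1)*s2^2)/(n1+n2-2)
(n1-1)*s1^2 = 46 * 57.02 = 2622.92
(n2-1)*s2^2 = 33 * 51.68 = 1705.44
numerator = 2622.92 + 1705.44 = 4328.36
n1+n2-2 = 79
sp^2 = 4328.36 / 79 = 108209/1975 ≈ 54.789367

54.7894


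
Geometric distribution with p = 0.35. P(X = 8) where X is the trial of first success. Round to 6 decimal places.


P = (1-p)^(k-1) * p
(1-p)^(k-1) = 0.65^7 ≈ 0.04902228
P = 0.04902228 * 0.35 ≈ 0.01715780

0.017158


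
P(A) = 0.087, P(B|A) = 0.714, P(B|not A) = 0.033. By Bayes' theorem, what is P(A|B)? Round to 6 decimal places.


P(A|B) = P(B|A)*P(A) / P(B), P(B) = P(B|A)*P(A) + P(B|not A)*P(not A)
P(B|A)*P(A) = 0.714 * 0.087 = 0.062118
P(B|not A)*P(not A) = 0.033 * 0.913 = 0.030129
P(B) = 0.062118 + 0.030129 = 0.092247
P(A|B) = 0.062118 / 0.092247 ≈ 0.67338775

0.673388


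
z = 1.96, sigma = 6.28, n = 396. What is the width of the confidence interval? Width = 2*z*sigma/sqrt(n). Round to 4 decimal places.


width = 2*z*sigma/sqrt(n)
2*z*sigma = 2 * 1.96 * 6.28 = 24.6176
sqrt(396) ≈ 19.899749
width = 24.6176 / 19.899749 ≈ 1.237081

1.2371


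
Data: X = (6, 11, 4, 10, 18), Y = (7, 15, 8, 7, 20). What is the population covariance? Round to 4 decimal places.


Cov = (1/n)*sum((xi-xbar)(yi-ybar))
n = 5, xbar = 49/5 = 9.8, ybar = 57/5 = 11.4
sum((xi-xbar)(yi-ybar)) = 110.4
Cov = 110.4 / 5 = 22.08

22.0800


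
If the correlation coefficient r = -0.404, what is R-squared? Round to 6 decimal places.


R^2 = r^2 = (-0.404)^2 = 0.163216

0.163216


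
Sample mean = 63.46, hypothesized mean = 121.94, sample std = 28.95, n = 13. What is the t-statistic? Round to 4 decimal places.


t = (xbar - mu0) / (s/sqrt(n))
xbar - mu0 = 63.46 - 121.94 = -58.48
sqrt(13) ≈ 3.60555128
s/sqrt(n) = 28.95 / 3.60555128 ≈ 8.02928534
t = -58.48 / 8.02928534 ≈ -7.283338

-7.2833


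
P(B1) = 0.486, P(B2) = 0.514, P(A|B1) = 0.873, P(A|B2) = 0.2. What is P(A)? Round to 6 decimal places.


P(A) = P(A|B1)*P(B1) + P(A|B2)*P(B2)
P(A|B1)*P(B1) = 0.873 * 0.486 = 0.424278
P(A|B2)*P(B2) = 0.2 * 0.514 = 0.1028
P(A) = 0.424278 + 0.1028 = 0.527078

0.527078


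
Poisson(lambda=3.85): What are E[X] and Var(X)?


E[X] = Var(X) = lambda = 3.85

3.85, 3.85


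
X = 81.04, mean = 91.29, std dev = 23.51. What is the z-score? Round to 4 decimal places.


z = (X - mu) / sigma
X - mu = 81.04 - 91.29 = -10.25
z = -10.25 / 23.51 = -1025/2351 ≈ -0.435985

-0.4360


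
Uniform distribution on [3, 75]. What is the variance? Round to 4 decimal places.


Var = (b-a)^2 / 12
(b-a)^2 = (75 - 3)^2 = 5184
Var = 5184/12 = 432

432.0000


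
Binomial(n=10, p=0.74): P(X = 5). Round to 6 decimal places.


P = C(n,k) * p^k * (1-p)^(n-k)
C(10,5) = 252
p^k = 0.74^5 ≈ 0.2219007
(1-p)^(n-k) = 0.26^5 ≈ 0.001188138
P = 252 * 0.2219007 * 0.001188138 ≈ 0.066439

0.066439


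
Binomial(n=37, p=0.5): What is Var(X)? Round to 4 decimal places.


Var = n*p*(1-p) = 37 * 0.5 * 0.5 = 9.25

9.2500


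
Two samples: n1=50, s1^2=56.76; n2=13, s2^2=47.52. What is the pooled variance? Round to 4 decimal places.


sp^2 = ((n1-1)*s1^2 + (n2-1)*s2^2)/(n1+n2-2)
(n1-1)*s1^2 = 49 * 56.76 = 2781.24
(n2-1)*s2^2 = 12 * 47.52 = 570.24
numerator = 2781.24 + 570.24 = 3351.48
n1+n2-2 = 61
sp^2 = 3351.48 / 61 = 83787/1525 ≈ 54.942295

54.9423


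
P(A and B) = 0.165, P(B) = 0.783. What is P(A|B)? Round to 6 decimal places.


P(A|B) = P(A and B) / P(B) = 0.165 / 0.783 = 55/261 ≈ 0.21072797

0.210728


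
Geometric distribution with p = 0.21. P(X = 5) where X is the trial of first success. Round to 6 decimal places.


P = (1-p)^(k-1) * p
(1-p)^(k-1) = 0.79^4 ≈ 0.3895008
P = 0.3895008 * 0.21 ≈ 0.08179517

0.081795


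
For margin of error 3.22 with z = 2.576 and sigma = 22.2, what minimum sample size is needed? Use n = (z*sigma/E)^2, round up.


z*sigma/E = 2.576 * 22.2 / 3.22 = 17.76
(z*sigma/E)^2 = 315.4176
round up: n = 316

316


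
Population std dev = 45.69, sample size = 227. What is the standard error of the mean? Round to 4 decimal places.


SE = sigma / sqrt(n)
sqrt(227) ≈ 15.066519
SE = 45.69 / 15.066519 ≈ 3.032552

3.0326


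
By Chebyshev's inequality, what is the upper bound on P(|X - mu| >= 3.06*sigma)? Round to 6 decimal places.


P <= 1/k^2
k^2 = 3.06^2 = 9.3636
1/k^2 = 1 / 9.3636 ≈ 0.10679653

0.106797


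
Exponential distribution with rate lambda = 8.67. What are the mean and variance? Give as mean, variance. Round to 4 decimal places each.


mean = 1/lam, var = 1/lam^2
mean = 1 / 8.67 = 100/867 ≈ 0.115340
lam^2 = 8.67^2 = 75.1689
var = 1 / 75.1689 ≈ 0.013303

0.1153, 0.0133


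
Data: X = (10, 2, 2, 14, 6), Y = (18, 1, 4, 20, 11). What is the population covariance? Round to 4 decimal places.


Cov = (1/n)*sum((xi-xbar)(yi-ybar))
n = 5, xbar = 34/5 = 6.8, ybar = 54/5 = 10.8
sum((xi-xbar)(yi-ybar)) = 168.8
Cov = 168.8 / 5 = 33.76

33.7600


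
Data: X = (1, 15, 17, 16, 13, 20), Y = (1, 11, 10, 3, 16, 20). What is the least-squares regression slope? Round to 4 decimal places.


b = sum((xi-xbar)(yi-ybar)) / sum((xi-xbar)^2)
n = 6, xbar = 82/6 = 41/3 ≈ 13.666667, ybar = 61/6 ≈ 10.166667
Sxy = sum((xi-xbar)(yi-ybar)) = 475/3 ≈ 158.333333
Sxx = sum((xi-xbar)^2) = 658/3 ≈ 219.333333
b = Sxy / Sxx = 475/658 ≈ 0.721884

0.7219


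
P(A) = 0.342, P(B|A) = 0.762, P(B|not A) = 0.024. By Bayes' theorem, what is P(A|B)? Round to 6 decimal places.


P(A|B) = P(B|A)*P(A) / P(B), P(B) = P(B|A)*P(A) + P(B|not A)*P(not A)
P(B|A)*P(A) = 0.762 * 0.342 = 0.260604
P(B|not A)*P(not A) = 0.024 * 0.658 = 0.015792
P(B) = 0.260604 + 0.015792 = 0.276396
P(A|B) = 0.260604 / 0.276396 ≈ 0.94286459

0.942865


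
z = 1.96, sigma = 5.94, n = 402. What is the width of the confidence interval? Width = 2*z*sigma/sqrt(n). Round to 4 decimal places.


width = 2*z*sigma/sqrt(n)
2*z*sigma = 2 * 1.96 * 5.94 = 23.2848
sqrt(402) ≈ 20.049938
width = 23.2848 / 20.049938 ≈ 1.161340

1.1613


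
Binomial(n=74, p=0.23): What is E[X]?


E[X] = n*p = 74 * 0.23 = 17.02

17.02


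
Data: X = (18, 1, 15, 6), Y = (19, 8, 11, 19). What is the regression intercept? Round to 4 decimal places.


a = ybar - b*xbar, where b = sum((xi-xbar)(yi-ybar)) / sum((xi-xbar)^2)
n = 4, xbar = 40/4 = 10, ybar = 57/4 = 14.25
Sxy = sum((xi-xbar)(yi-ybar)) = 59
Sxx = sum((xi-xbar)^2) = 186
b = Sxy / Sxx = 59/186 ≈ 0.317204
a = 14.25 - 0.317204 * 10 = 4121/372 ≈ 11.077957

11.0780


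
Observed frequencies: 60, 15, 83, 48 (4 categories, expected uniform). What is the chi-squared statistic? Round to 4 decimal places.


chi2 = sum((O-E)^2/E), E = total/4
total = 206, E = 206/4 = 51.5
(60 - 51.5)^2 / 51.5 = 72.25 / 51.5 = 289/206 ≈ 1.402913
(15 - 51.5)^2 / 51.5 = 1332.25 / 51.5 = 5329/206 ≈ 25.868932
(83 - 51.5)^2 / 51.5 = 992.25 / 51.5 = 3969/206 ≈ 19.266990
(48 - 51.5)^2 / 51.5 = 12.25 / 51.5 = 49/206 ≈ 0.237864
chi2 = 4818/103 ≈ 46.776699

46.7767


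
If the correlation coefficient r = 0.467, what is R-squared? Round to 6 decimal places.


R^2 = r^2 = (0.467)^2 = 0.218089

0.218089


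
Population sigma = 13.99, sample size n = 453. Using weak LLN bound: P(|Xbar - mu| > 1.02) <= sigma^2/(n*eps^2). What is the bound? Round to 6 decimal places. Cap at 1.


bound = min(1, sigma^2/(n*eps^2))
sigma^2 = 13.99^2 = 195.7201
n*eps^2 = 453 * 1.02^2 = 453 * 1.0404 = 471.3012
sigma^2/(n*eps^2) = 195.7201 / 471.3012 ≈ 0.41527605

0.415276


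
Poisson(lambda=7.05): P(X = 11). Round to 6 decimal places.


P = e^(-lam) * lam^k / k!
e^(-7.05) ≈ 0.0008674090
lam^k = 7.05^11 ≈ 2138357365.598084
k! = 11! = 39916800
P = 0.0008674090 * 2138357365.598084 / 39916800 ≈ 0.046467

0.046467


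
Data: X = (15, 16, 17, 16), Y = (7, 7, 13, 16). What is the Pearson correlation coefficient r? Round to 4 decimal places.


r = sum((xi-xbar)(yi-ybar)) / sqrt(sum((xi-xbar)^2) * sum((yi-ybar)^2))
n = 4, xbar = 64/4 = 16, ybar = 43/4 = 10.75
Sxy = sum((xi-xbar)(yi-ybar)) = 6
Sxx = sum((xi-xbar)^2) = 2
Syy = sum((yi-ybar)^2) = 60.75
sqrt(Sxx*Syy) ≈ 11.022704
r = Sxy / sqrt(Sxx*Syy) = 6 / 11.022704 ≈ 0.544331

0.5443


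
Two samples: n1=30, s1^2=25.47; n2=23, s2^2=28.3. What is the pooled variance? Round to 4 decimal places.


sp^2 = ((n1-1)*s1^2 + (n2-1)*s2^2)/(n1+n2-2)
(n1-1)*s1^2 = 29 * 25.47 = 738.63
(n2-1)*s2^2 = 22 * 28.3 = 622.6
numerator = 738.63 + 622.6 = 1361.23
n1+n2-2 = 51
sp^2 = 1361.23 / 51 = 136123/5100 ≈ 26.690784

26.6908


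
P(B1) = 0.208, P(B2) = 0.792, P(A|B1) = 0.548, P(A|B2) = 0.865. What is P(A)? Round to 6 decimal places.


P(A) = P(A|B1)*P(B1) + P(A|B2)*P(B2)
P(A|B1)*P(B1) = 0.548 * 0.208 = 0.113984
P(A|B2)*P(B2) = 0.865 * 0.792 = 0.68508
P(A) = 0.113984 + 0.68508 = 0.799064

0.799064


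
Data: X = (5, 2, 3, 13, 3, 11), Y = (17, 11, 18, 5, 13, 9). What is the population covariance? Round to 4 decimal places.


Cov = (1/n)*sum((xi-xbar)(yi-ybar))
n = 6, xbar = 37/6 ≈ 6.166667, ybar = 73/6 ≈ 12.166667
sum((xi-xbar)(yi-ybar)) = -517/6 ≈ -86.166667
Cov = -86.166667 / 6 = -517/36 ≈ -14.361111

-14.3611


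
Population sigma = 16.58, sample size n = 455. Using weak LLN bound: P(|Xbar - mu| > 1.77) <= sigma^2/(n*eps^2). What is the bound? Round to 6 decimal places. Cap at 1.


bound = min(1, sigma^2/(n*eps^2))
sigma^2 = 16.58^2 = 274.8964
n*eps^2 = 455 * 1.77^2 = 455 * 3.1329 = 1425.4695
sigma^2/(n*eps^2) = 274.8964 / 1425.4695 ≈ 0.19284622

0.192846


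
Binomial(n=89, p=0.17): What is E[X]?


E[X] = n*p = 89 * 0.17 = 15.13

15.13


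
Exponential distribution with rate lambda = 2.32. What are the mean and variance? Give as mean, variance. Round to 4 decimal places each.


mean = 1/lam, var = 1/lam^2
mean = 1 / 2.32 = 25/58 ≈ 0.431034
lam^2 = 2.32^2 = 5.3824
var = 1 / 5.3824 = 625/3364 ≈ 0.185791

0.4310, 0.1858


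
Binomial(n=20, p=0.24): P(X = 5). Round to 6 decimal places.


P = C(n,k) * p^k * (1-p)^(n-k)
C(20,5) = 15504
p^k = 0.24^5 = 0.0007962624
(1-p)^(n-k) = 0.76^15 ≈ 0.01630061
P = 15504 * 0.0007962624 * 0.01630061 ≈ 0.201235

0.201235


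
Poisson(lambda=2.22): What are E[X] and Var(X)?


E[X] = Var(X) = lambda = 2.22

2.22, 2.22


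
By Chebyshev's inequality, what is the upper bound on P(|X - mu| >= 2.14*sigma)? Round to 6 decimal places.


P <= 1/k^2
k^2 = 2.14^2 = 4.5796
1/k^2 = 1 / 4.5796 ≈ 0.21835968

0.218360


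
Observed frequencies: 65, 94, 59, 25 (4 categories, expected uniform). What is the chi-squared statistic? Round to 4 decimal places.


chi2 = sum((O-E)^2/E), E = total/4
total = 243, E = 243/4 = 60.75
(65 - 60.75)^2 / 60.75 = 18.0625 / 60.75 = 289/972 ≈ 0.297325
(94 - 60.75)^2 / 60.75 = 1105.5625 / 60.75 = 17689/972 ≈ 18.198560
(59 - 60.75)^2 / 60.75 = 3.0625 / 60.75 = 49/972 ≈ 0.050412
(25 - 60.75)^2 / 60.75 = 1278.0625 / 60.75 = 20449/972 ≈ 21.038066
chi2 = 9619/243 ≈ 39.584362

39.5844


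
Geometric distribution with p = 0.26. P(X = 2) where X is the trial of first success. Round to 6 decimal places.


P = (1-p)^(k-1) * p
(1-p)^(k-1) = 0.74^1 = 0.74
P = 0.74 * 0.26 = 0.1924

0.192400


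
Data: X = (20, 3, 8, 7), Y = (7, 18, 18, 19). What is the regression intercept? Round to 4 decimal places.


a = ybar - b*xbar, where b = sum((xi-xbar)(yi-ybar)) / sum((xi-xbar)^2)
n = 4, xbar = 38/4 = 9.5, ybar = 62/4 = 15.5
Sxy = sum((xi-xbar)(yi-ybar)) = -118
Sxx = sum((xi-xbar)^2) = 161
b = Sxy / Sxx = -118/161 ≈ -0.732919
a = 15.5 - (-0.732919) * 9.5 = 7233/322 ≈ 22.462733

22.4627


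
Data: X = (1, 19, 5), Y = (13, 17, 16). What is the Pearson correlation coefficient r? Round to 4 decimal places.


r = sum((xi-xbar)(yi-ybar)) / sqrt(sum((xi-xbar)^2) * sum((yi-ybar)^2))
n = 3, xbar = 25/3 ≈ 8.333333, ybar = 46/3 ≈ 15.333333
Sxy = sum((xi-xbar)(yi-ybar)) = 98/3 ≈ 32.666667
Sxx = sum((xi-xbar)^2) = 536/3 ≈ 178.666667
Syy = sum((yi-ybar)^2) = 26/3 ≈ 8.666667
sqrt(Sxx*Syy) ≈ 39.350279
r = Sxy / sqrt(Sxx*Syy) = 32.666667 / 39.350279 ≈ 0.830151

0.8302


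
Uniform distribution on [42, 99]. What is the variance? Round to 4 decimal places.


Var = (b-a)^2 / 12
(b-a)^2 = (99 - 42)^2 = 3249
Var = 3249/12 = 270.75

270.7500


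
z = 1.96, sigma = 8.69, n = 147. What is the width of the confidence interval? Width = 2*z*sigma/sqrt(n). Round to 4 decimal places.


width = 2*z*sigma/sqrt(n)
2*z*sigma = 2 * 1.96 * 8.69 = 34.0648
sqrt(147) ≈ 12.124356
width = 34.0648 / 12.124356 ≈ 2.809617

2.8096


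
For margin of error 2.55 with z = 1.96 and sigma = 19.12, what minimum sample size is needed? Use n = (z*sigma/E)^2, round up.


z*sigma/E = 1.96 * 19.12 / 2.55 = 93688/6375 ≈ 14.696157
(z*sigma/E)^2 ≈ 215.977027
round up: n = 216

216


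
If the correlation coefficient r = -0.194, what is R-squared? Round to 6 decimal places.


R^2 = r^2 = (-0.194)^2 = 0.037636

0.037636


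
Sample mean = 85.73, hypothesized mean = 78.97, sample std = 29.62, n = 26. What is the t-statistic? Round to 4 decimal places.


t = (xbar - mu0) / (s/sqrt(n))
xbar - mu0 = 85.73 - 78.97 = 6.76
sqrt(26) ≈ 5.09901951
s/sqrt(n) = 29.62 / 5.09901951 ≈ 5.80895992
t = 6.76 / 5.80895992 ≈ 1.163720

1.1637


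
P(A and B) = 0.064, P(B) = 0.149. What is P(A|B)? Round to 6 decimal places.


P(A|B) = P(A and B) / P(B) = 0.064 / 0.149 = 64/149 ≈ 0.42953020

0.429530


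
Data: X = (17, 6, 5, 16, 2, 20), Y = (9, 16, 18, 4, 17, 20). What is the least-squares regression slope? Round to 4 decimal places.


b = sum((xi-xbar)(yi-ybar)) / sum((xi-xbar)^2)
n = 6, xbar = 66/6 = 11, ybar = 84/6 = 14
Sxy = sum((xi-xbar)(yi-ybar)) = -87
Sxx = sum((xi-xbar)^2) = 284
b = Sxy / Sxx = -87/284 ≈ -0.306338

-0.3063


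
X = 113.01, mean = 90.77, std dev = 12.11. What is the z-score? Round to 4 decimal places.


z = (X - mu) / sigma
X - mu = 113.01 - 90.77 = 22.24
z = 22.24 / 12.11 = 2224/1211 ≈ 1.836499

1.8365


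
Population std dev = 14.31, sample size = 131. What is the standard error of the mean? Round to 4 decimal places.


SE = sigma / sqrt(n)
sqrt(131) ≈ 11.445523
SE = 14.31 / 11.445523 ≈ 1.250271

1.2503


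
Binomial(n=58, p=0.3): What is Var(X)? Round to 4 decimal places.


Var = n*p*(1-p) = 58 * 0.3 * 0.7 = 12.18

12.1800


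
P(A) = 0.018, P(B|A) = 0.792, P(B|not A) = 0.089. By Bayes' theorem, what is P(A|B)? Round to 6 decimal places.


P(A|B) = P(B|A)*P(A) / P(B), P(B) = P(B|A)*P(A) + P(B|not A)*P(not A)
P(B|A)*P(A) = 0.792 * 0.018 = 0.014256
P(B|not A)*P(not A) = 0.089 * 0.982 = 0.087398
P(B) = 0.014256 + 0.087398 = 0.101654
P(A|B) = 0.014256 / 0.101654 ≈ 0.14024042

0.140240


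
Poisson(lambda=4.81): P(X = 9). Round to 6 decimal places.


P = e^(-lam) * lam^k / k!
e^(-4.81) ≈ 0.008147860
lam^k = 4.81^9 ≈ 1378179.188171
k! = 9! = 362880
P = 0.008147860 * 1378179.188171 / 362880 ≈ 0.030945

0.030945


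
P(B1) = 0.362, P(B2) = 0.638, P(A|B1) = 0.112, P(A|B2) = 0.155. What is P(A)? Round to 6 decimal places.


P(A) = P(A|B1)*P(B1) + P(A|B2)*P(B2)
P(A|B1)*P(B1) = 0.112 * 0.362 = 0.040544
P(A|B2)*P(B2) = 0.155 * 0.638 = 0.09889
P(A) = 0.040544 + 0.09889 = 0.139434

0.139434


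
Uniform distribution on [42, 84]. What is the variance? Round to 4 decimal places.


Var = (b-a)^2 / 12
(b-a)^2 = (84 - 42)^2 = 1764
Var = 1764/12 = 147

147.0000


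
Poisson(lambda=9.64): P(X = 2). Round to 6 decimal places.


P = e^(-lam) * lam^k / k!
e^(-9.64) ≈ 0.00006507305
lam^k = 9.64^2 = 92.9296
k! = 2! = 2
P = 0.00006507305 * 92.9296 / 2 ≈ 0.003024

0.003024


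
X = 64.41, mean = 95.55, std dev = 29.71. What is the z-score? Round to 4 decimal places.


z = (X - mu) / sigma
X - mu = 64.41 - 95.55 = -31.14
z = -31.14 / 29.71 = -3114/2971 ≈ -1.048132

-1.0481


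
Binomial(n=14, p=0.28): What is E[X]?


E[X] = n*p = 14 * 0.28 = 3.92

3.92


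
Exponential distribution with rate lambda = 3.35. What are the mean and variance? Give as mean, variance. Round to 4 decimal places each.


mean = 1/lam, var = 1/lam^2
mean = 1 / 3.35 = 20/67 ≈ 0.298507
lam^2 = 3.35^2 = 11.2225
var = 1 / 11.2225 = 400/4489 ≈ 0.089107

0.2985, 0.0891


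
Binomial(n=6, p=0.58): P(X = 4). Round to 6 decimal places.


P = C(n,k) * p^k * (1-p)^(n-k)
C(6,4) = 15
p^k = 0.58^4 ≈ 0.1131650
(1-p)^(n-k) = 0.42^2 = 0.1764
P = 15 * 0.1131650 * 0.1764 ≈ 0.299434

0.299434


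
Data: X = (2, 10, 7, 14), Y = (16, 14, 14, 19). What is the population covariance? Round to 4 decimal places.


Cov = (1/n)*sum((xi-xbar)(yi-ybar))
n = 4, xbar = 33/4 = 8.25, ybar = 63/4 = 15.75
sum((xi-xbar)(yi-ybar)) = 16.25
Cov = 16.25 / 4 = 4.0625

4.0625


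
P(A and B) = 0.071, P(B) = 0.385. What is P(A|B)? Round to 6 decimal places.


P(A|B) = P(A and B) / P(B) = 0.071 / 0.385 = 71/385 ≈ 0.18441558

0.184416


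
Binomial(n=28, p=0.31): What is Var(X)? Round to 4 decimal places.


Var = n*p*(1-p) = 28 * 0.31 * 0.69 = 5.9892

5.9892


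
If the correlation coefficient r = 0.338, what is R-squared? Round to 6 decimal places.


R^2 = r^2 = (0.338)^2 = 0.114244

0.114244


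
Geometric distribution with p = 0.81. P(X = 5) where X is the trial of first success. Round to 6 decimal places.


P = (1-p)^(k-1) * p
(1-p)^(k-1) = 0.19^4 = 0.00130321
P = 0.00130321 * 0.81 ≈ 0.001055600

0.001056


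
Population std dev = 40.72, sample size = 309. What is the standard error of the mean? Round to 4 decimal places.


SE = sigma / sqrt(n)
sqrt(309) ≈ 17.578396
SE = 40.72 / 17.578396 ≈ 2.316480

2.3165


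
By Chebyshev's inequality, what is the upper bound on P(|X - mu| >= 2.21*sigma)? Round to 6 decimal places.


P <= 1/k^2
k^2 = 2.21^2 = 4.8841
1/k^2 = 1 / 4.8841 ≈ 0.20474601

0.204746


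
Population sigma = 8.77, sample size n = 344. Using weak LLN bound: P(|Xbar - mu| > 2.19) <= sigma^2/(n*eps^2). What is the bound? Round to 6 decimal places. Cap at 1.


bound = min(1, sigma^2/(n*eps^2))
sigma^2 = 8.77^2 = 76.9129
n*eps^2 = 344 * 2.19^2 = 344 * 4.7961 = 1649.8584
sigma^2/(n*eps^2) = 76.9129 / 1649.8584 ≈ 0.04661788

0.046618


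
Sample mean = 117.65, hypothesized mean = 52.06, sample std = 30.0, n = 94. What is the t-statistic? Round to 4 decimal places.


t = (xbar - mu0) / (s/sqrt(n))
xbar - mu0 = 117.65 - 52.06 = 65.59
sqrt(94) ≈ 9.69535971
s/sqrt(n) = 30.0 / 9.69535971 ≈ 3.09426374
t = 65.59 / 3.09426374 ≈ 21.197288

21.1973


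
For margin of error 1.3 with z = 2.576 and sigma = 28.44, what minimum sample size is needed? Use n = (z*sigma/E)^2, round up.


z*sigma/E = 2.576 * 28.44 / 1.3 = 457884/8125 ≈ 56.354954
(z*sigma/E)^2 ≈ 3175.880823
round up: n = 3176

3176


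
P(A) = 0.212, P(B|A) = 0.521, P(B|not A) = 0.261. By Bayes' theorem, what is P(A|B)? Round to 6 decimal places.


P(A|B) = P(B|A)*P(A) / P(B), P(B) = P(B|A)*P(A) + P(B|not A)*P(not A)
P(B|A)*P(A) = 0.521 * 0.212 = 0.110452
P(B|not A)*P(not A) = 0.261 * 0.788 = 0.205668
P(B) = 0.110452 + 0.205668 = 0.31612
P(A|B) = 0.110452 / 0.31612 ≈ 0.34939896

0.349399


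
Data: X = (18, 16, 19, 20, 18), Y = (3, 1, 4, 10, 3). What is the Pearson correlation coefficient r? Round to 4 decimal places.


r = sum((xi-xbar)(yi-ybar)) / sqrt(sum((xi-xbar)^2) * sum((yi-ybar)^2))
n = 5, xbar = 91/5 = 18.2, ybar = 21/5 = 4.2
Sxy = sum((xi-xbar)(yi-ybar)) = 17.8
Sxx = sum((xi-xbar)^2) = 8.8
Syy = sum((yi-ybar)^2) = 46.8
sqrt(Sxx*Syy) ≈ 20.293841
r = Sxy / sqrt(Sxx*Syy) = 17.8 / 20.293841 ≈ 0.877113

0.8771


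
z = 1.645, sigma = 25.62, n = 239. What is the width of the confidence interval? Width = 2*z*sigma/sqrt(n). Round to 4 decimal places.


width = 2*z*sigma/sqrt(n)
2*z*sigma = 2 * 1.645 * 25.62 = 84.2898
sqrt(239) ≈ 15.459625
width = 84.2898 / 15.459625 ≈ 5.452254

5.4523


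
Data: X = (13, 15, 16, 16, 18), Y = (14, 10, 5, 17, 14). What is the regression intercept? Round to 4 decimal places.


a = ybar - b*xbar, where b = sum((xi-xbar)(yi-ybar)) / sum((xi-xbar)^2)
n = 5, xbar = 78/5 = 15.6, ybar = 60/5 = 12
Sxy = sum((xi-xbar)(yi-ybar)) = 0
Sxx = sum((xi-xbar)^2) = 13.2
b = Sxy / Sxx = 0
a = 12 - 0 * 15.6 = 12

12.0000


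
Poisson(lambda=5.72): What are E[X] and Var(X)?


E[X] = Var(X) = lambda = 5.72

5.72, 5.72


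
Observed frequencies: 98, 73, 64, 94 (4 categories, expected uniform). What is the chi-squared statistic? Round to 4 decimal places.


chi2 = sum((O-E)^2/E), E = total/4
total = 329, E = 329/4 = 82.25
(98 - 82.25)^2 / 82.25 = 248.0625 / 82.25 = 567/188 ≈ 3.015957
(73 - 82.25)^2 / 82.25 = 85.5625 / 82.25 = 1369/1316 ≈ 1.040274
(64 - 82.25)^2 / 82.25 = 333.0625 / 82.25 = 5329/1316 ≈ 4.049392
(94 - 82.25)^2 / 82.25 = 138.0625 / 82.25 = 47/28 ≈ 1.678571
chi2 = 3219/329 ≈ 9.784195

9.7842


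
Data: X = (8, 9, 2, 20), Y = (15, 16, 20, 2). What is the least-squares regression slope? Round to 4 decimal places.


b = sum((xi-xbar)(yi-ybar)) / sum((xi-xbar)^2)
n = 4, xbar = 39/4 = 9.75, ybar = 53/4 = 13.25
Sxy = sum((xi-xbar)(yi-ybar)) = -172.75
Sxx = sum((xi-xbar)^2) = 168.75
b = Sxy / Sxx = -691/675 ≈ -1.023704

-1.0237


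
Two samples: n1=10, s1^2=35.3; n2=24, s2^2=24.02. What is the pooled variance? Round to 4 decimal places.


sp^2 = ((n1-1)*s1^2 + (n2-1)*s2^2)/(n1+n2-2)
(n1-1)*s1^2 = 9 * 35.3 = 317.7
(n2-1)*s2^2 = 23 * 24.02 = 552.46
numerator = 317.7 + 552.46 = 870.16
n1+n2-2 = 32
sp^2 = 870.16 / 32 = 27.1925

27.1925


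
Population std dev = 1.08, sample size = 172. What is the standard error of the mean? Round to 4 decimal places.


SE = sigma / sqrt(n)
sqrt(172) ≈ 13.114877
SE = 1.08 / 13.114877 ≈ 0.082349

0.0823


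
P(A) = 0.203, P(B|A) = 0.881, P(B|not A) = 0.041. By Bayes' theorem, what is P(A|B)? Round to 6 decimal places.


P(A|B) = P(B|A)*P(A) / P(B), P(B) = P(B|A)*P(A) + P(B|not A)*P(not A)
P(B|A)*P(A) = 0.881 * 0.203 = 0.178843
P(B|not A)*P(not A) = 0.041 * 0.797 = 0.032677
P(B) = 0.178843 + 0.032677 = 0.21152
P(A|B) = 0.178843 / 0.21152 ≈ 0.84551343

0.845513


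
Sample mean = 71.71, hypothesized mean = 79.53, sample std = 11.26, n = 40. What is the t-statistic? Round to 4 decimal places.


t = (xbar - mu0) / (s/sqrt(n))
xbar - mu0 = 71.71 - 79.53 = -7.82
sqrt(40) ≈ 6.32455532
s/sqrt(n) = 11.26 / 6.32455532 ≈ 1.78036232
t = -7.82 / 1.78036232 ≈ -4.392364

-4.3924


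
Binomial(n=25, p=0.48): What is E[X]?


E[X] = n*p = 25 * 0.48 = 12

12


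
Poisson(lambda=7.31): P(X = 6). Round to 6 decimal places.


P = e^(-lam) * lam^k / k!
e^(-7.31) ≈ 0.0006688171
lam^k = 7.31^6 ≈ 152582.336769
k! = 6! = 720
P = 0.0006688171 * 152582.336769 / 720 ≈ 0.141736

0.141736


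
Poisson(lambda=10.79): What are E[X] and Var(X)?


E[X] = Var(X) = lambda = 10.79

10.79, 10.79


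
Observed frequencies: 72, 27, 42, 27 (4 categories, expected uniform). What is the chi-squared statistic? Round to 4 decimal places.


chi2 = sum((O-E)^2/E), E = total/4
total = 168, E = 168/4 = 42
(72 - 42)^2 / 42 = 900 / 42 = 150/7 ≈ 21.428571
(27 - 42)^2 / 42 = 225 / 42 = 75/14 ≈ 5.357143
(42 - 42)^2 / 42 = 0 / 42 = 0
(27 - 42)^2 / 42 = 225 / 42 = 75/14 ≈ 5.357143
chi2 = 225/7 ≈ 32.142857

32.1429


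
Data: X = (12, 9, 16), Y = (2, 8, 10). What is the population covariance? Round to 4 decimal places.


Cov = (1/n)*sum((xi-xbar)(yi-ybar))
n = 3, xbar = 37/3 ≈ 12.333333, ybar = 20/3 ≈ 6.666667
sum((xi-xbar)(yi-ybar)) = 28/3 ≈ 9.333333
Cov = 9.333333 / 3 = 28/9 ≈ 3.111111

3.1111


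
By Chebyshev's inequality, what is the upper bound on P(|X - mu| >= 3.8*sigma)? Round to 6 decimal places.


P <= 1/k^2
k^2 = 3.8^2 = 14.44
1/k^2 = 1 / 14.44 = 25/361 ≈ 0.06925208

0.069252


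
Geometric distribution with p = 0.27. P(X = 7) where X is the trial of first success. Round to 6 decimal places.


P = (1-p)^(k-1) * p
(1-p)^(k-1) = 0.73^6 ≈ 0.1513342
P = 0.1513342 * 0.27 ≈ 0.04086024

0.040860


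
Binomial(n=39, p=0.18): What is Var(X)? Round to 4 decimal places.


Var = n*p*(1-p) = 39 * 0.18 * 0.82 = 5.7564

5.7564


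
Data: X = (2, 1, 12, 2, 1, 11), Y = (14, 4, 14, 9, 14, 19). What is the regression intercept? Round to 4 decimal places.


a = ybar - b*xbar, where b = sum((xi-xbar)(yi-ybar)) / sum((xi-xbar)^2)
n = 6, xbar = 29/6 ≈ 4.833333, ybar = 74/6 = 37/3 ≈ 12.333333
Sxy = sum((xi-xbar)(yi-ybar)) = 250/3 ≈ 83.333333
Sxx = sum((xi-xbar)^2) = 809/6 ≈ 134.833333
b = Sxy / Sxx = 500/809 ≈ 0.618047
a = 12.333333 - 0.618047 * 4.833333 = 7561/809 ≈ 9.346106

9.3461


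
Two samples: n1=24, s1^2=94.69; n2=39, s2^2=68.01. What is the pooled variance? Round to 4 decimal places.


sp^2 = ((n1-1)*s1^2 + (n2-1)*s2^2)/(n1+n2-2)
(n1-1)*s1^2 = 23 * 94.69 = 2177.87
(n2-1)*s2^2 = 38 * 68.01 = 2584.38
numerator = 2177.87 + 2584.38 = 4762.25
n1+n2-2 = 61
sp^2 = 4762.25 / 61 = 19049/244 ≈ 78.069672

78.0697


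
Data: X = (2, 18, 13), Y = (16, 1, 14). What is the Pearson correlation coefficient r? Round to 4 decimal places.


r = sum((xi-xbar)(yi-ybar)) / sqrt(sum((xi-xbar)^2) * sum((yi-ybar)^2))
n = 3, xbar = 33/3 = 11, ybar = 31/3 ≈ 10.333333
Sxy = sum((xi-xbar)(yi-ybar)) = -109
Sxx = sum((xi-xbar)^2) = 134
Syy = sum((yi-ybar)^2) = 398/3 ≈ 132.666667
sqrt(Sxx*Syy) ≈ 133.331667
r = Sxy / sqrt(Sxx*Syy) = -109 / 133.331667 ≈ -0.817510

-0.8175


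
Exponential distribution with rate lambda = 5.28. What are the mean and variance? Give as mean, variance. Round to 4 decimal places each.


mean = 1/lam, var = 1/lam^2
mean = 1 / 5.28 = 25/132 ≈ 0.189394
lam^2 = 5.28^2 = 27.8784
var = 1 / 27.8784 ≈ 0.035870

0.1894, 0.0359


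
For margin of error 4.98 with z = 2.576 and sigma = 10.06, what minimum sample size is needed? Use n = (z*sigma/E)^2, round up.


z*sigma/E = 2.576 * 10.06 / 4.98 ≈ 5.203727
(z*sigma/E)^2 ≈ 27.078774
round up: n = 28

28


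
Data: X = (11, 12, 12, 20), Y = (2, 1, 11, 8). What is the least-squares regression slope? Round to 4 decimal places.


b = sum((xi-xbar)(yi-ybar)) / sum((xi-xbar)^2)
n = 4, xbar = 55/4 = 13.75, ybar = 22/4 = 5.5
Sxy = sum((xi-xbar)(yi-ybar)) = 23.5
Sxx = sum((xi-xbar)^2) = 52.75
b = Sxy / Sxx = 94/211 ≈ 0.445498

0.4455


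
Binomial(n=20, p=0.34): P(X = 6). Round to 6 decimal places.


P = C(n,k) * p^k * (1-p)^(n-k)
C(20,6) = 38760
p^k = 0.34^6 ≈ 0.001544804
(1-p)^(n-k) = 0.66^14 ≈ 0.002975878
P = 38760 * 0.001544804 * 0.002975878 ≈ 0.178186

0.178186


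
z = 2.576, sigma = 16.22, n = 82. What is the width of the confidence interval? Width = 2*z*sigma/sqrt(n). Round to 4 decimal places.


width = 2*z*sigma/sqrt(n)
2*z*sigma = 2 * 2.576 * 16.22 = 83.56544
sqrt(82) ≈ 9.055385
width = 83.56544 / 9.055385 ≈ 9.228259

9.2283


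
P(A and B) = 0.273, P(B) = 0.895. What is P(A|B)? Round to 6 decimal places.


P(A|B) = P(A and B) / P(B) = 0.273 / 0.895 = 273/895 ≈ 0.30502793

0.305028


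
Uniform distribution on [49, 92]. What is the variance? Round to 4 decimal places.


Var = (b-a)^2 / 12
(b-a)^2 = (92 - 49)^2 = 1849
Var = 1849/12 ≈ 154.083333

154.0833


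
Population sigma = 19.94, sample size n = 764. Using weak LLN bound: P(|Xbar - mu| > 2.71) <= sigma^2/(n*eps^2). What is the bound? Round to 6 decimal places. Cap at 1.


bound = min(1, sigma^2/(n*eps^2))
sigma^2 = 19.94^2 = 397.6036
n*eps^2 = 764 * 2.71^2 = 764 * 7.3441 = 5610.8924
sigma^2/(n*eps^2) = 397.6036 / 5610.8924 ≈ 0.07086281

0.070863


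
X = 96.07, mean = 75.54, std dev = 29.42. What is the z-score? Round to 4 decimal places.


z = (X - mu) / sigma
X - mu = 96.07 - 75.54 = 20.53
z = 20.53 / 29.42 = 2053/2942 ≈ 0.697825

0.6978


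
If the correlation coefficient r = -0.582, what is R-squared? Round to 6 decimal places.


R^2 = r^2 = (-0.582)^2 = 0.338724

0.338724


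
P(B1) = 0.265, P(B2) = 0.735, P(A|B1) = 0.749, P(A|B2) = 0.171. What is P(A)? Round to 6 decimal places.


P(A) = P(A|B1)*P(B1) + P(A|B2)*P(B2)
P(A|B1)*P(B1) = 0.749 * 0.265 = 0.198485
P(A|B2)*P(B2) = 0.171 * 0.735 = 0.125685
P(A) = 0.198485 + 0.125685 = 0.32417

0.324170


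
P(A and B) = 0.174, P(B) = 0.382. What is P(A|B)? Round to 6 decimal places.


P(A|B) = P(A and B) / P(B) = 0.174 / 0.382 = 87/191 ≈ 0.45549738

0.455497


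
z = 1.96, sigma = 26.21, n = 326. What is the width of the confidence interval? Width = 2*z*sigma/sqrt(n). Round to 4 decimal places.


width = 2*z*sigma/sqrt(n)
2*z*sigma = 2 * 1.96 * 26.21 = 102.7432
sqrt(326) ≈ 18.055470
width = 102.7432 / 18.055470 ≈ 5.690420

5.6904


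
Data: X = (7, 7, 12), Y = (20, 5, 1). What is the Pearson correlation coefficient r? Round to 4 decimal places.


r = sum((xi-xbar)(yi-ybar)) / sqrt(sum((xi-xbar)^2) * sum((yi-ybar)^2))
n = 3, xbar = 26/3 ≈ 8.666667, ybar = 26/3 ≈ 8.666667
Sxy = sum((xi-xbar)(yi-ybar)) = -115/3 ≈ -38.333333
Sxx = sum((xi-xbar)^2) = 50/3 ≈ 16.666667
Syy = sum((yi-ybar)^2) = 602/3 ≈ 200.666667
sqrt(Sxx*Syy) ≈ 57.831172
r = Sxy / sqrt(Sxx*Syy) = -38.333333 / 57.831172 ≈ -0.662849

-0.6628


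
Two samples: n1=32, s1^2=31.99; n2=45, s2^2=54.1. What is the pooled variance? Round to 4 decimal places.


sp^2 = ((n1-1)*s1^2 + (n2-1)*s2^2)/(n1+n2-2)
(n1-1)*s1^2 = 31 * 31.99 = 991.69
(n2-1)*s2^2 = 44 * 54.1 = 2380.4
numerator = 991.69 + 2380.4 = 3372.09
n1+n2-2 = 75
sp^2 = 3372.09 / 75 = 44.9612

44.9612
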